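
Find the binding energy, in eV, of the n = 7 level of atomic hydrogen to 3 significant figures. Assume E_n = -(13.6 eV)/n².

E_7 = −13.60/49 = −0.278 eV, so ionization (to E = 0) requires 0.278 eV.

0.278 eV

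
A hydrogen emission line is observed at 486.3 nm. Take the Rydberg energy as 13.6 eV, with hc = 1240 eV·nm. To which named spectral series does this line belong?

Balmer

ΔE = 1240/486.3 = 2.550 eV.
This matches 13.6 × (1/2² − 1/4²), so n_f = 2: the Balmer series.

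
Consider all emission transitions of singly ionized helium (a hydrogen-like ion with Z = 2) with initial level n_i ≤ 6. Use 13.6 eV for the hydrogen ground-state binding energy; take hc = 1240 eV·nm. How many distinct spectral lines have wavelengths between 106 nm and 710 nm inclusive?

Enumerate all n_i → n_f pairs with 1 ≤ n_f < n_i ≤ 6 and compute λ = 1240 / [13.6·4·(1/n_f² − 1/n_i²)].
Lines falling in [106, 710] nm: 5→2 (108.5 nm), 4→2 (121.6 nm), 3→2 (164.1 nm), 6→3 (273.5 nm), 5→3 (320.5 nm), 4→3 (468.9 nm), 6→4 (656.5 nm).

7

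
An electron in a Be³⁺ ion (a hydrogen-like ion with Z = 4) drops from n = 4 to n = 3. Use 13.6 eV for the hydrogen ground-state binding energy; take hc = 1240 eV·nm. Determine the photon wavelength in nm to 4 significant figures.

117.2 nm

For Z = 4 the level energies scale as Z², so the effective Rydberg energy is 13.6 × 16 = 217.6 eV.
ΔE = 217.6 × (1/3² − 1/4²) = 217.6 × 0.04861 = 10.58 eV.
λ = hc/ΔE = 1240 / 10.58 = 117.2 nm.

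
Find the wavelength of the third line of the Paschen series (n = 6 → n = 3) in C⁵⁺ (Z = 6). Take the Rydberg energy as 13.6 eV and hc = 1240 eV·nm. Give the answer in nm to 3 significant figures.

30.4 nm

The Paschen series terminates on n_f = 3; the third line has n_i = 3+3 = 6.
ΔE = 489.6 × (1/3² − 1/6²) = 40.80 eV.
λ = 1240 / 40.80 = 30.4 nm.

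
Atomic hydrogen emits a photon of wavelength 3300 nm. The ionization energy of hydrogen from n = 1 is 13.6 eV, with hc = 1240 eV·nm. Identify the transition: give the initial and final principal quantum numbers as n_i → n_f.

The photon energy is ΔE = hc/λ = 1240 / 3300 = 0.3758 eV.
With Z = 1, ΔE = 13.60 × (1/n_f² − 1/n_i²), so 1/n_f² − 1/n_i² = 0.02763.
Trying n_f = 5 gives 1/n_i² = 0.01237, i.e. n_i ≈ 9; this pair matches.

n_i = 9, n_f = 5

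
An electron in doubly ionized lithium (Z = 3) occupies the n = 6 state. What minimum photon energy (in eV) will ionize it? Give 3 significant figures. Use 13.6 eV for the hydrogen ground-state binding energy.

3.40 eV

E_n = −13.6 Z²/n² = −122.4/n² eV for Z = 3.
E_6 = −122.4/36 = −3.40 eV, so ionization (to E = 0) requires 3.40 eV.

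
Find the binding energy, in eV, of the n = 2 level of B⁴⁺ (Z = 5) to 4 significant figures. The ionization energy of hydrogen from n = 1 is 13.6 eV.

85.00 eV

E_n = −13.6 Z²/n² = −340.0/n² eV for Z = 5.
E_2 = −340.0/4 = −85.00 eV, so ionization (to E = 0) requires 85.00 eV.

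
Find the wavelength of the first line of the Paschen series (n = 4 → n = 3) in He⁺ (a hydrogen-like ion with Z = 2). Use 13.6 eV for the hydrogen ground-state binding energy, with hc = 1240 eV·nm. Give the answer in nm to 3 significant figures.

469 nm

The Paschen series terminates on n_f = 3; the first line has n_i = 3+1 = 4.
ΔE = 54.40 × (1/3² − 1/4²) = 2.644 eV.
λ = 1240 / 2.644 = 469 nm.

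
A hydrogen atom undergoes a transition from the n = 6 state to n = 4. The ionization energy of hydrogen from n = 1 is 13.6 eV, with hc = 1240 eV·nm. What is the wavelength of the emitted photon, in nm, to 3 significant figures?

2630 nm

ΔE = 13.60 × (1/4² − 1/6²) = 13.60 × 0.03472 = 0.4722 eV.
λ = hc/ΔE = 1240 / 0.4722 = 2630 nm.
This line belongs to the Brackett series.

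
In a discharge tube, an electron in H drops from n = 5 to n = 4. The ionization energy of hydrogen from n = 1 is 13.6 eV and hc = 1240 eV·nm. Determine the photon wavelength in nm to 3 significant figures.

4050 nm

ΔE = 13.60 × (1/4² − 1/5²) = 13.60 × 0.02250 = 0.3060 eV.
λ = hc/ΔE = 1240 / 0.3060 = 4050 nm.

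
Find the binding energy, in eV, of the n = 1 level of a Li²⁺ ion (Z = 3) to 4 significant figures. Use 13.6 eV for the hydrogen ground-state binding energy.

E_n = −13.6 Z²/n² = −122.4/n² eV for Z = 3.
E_1 = −122.4/1 = −122.4 eV, so ionization (to E = 0) requires 122.4 eV.

122.4 eV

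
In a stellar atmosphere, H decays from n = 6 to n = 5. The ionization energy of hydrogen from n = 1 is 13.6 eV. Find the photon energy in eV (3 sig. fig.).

E_6 = −13.60/36 = −0.3778 eV and E_5 = −13.60/25 = −0.5440 eV.
The photon energy is |E_6 − E_5| = 0.166 eV.

0.166 eV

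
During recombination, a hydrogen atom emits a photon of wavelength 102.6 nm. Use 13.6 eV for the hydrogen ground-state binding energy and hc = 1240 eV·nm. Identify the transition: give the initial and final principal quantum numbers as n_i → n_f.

The photon energy is ΔE = hc/λ = 1240 / 102.6 = 12.09 eV.
With Z = 1, ΔE = 13.60 × (1/n_f² − 1/n_i²), so 1/n_f² − 1/n_i² = 0.8887.
Trying n_f = 1 gives 1/n_i² = 0.1113, i.e. n_i ≈ 3; this pair matches.

n_i = 3, n_f = 1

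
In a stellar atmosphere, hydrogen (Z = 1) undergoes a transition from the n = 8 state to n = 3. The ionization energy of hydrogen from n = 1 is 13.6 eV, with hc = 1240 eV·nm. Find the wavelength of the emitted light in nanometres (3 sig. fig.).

955 nm

ΔE = 13.60 × (1/3² − 1/8²) = 13.60 × 0.09549 = 1.299 eV.
λ = hc/ΔE = 1240 / 1.299 = 955 nm.
This line belongs to the Paschen series.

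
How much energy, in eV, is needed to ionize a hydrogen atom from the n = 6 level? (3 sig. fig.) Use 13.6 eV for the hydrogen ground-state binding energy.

E_6 = −13.60/36 = −0.378 eV, so ionization (to E = 0) requires 0.378 eV.

0.378 eV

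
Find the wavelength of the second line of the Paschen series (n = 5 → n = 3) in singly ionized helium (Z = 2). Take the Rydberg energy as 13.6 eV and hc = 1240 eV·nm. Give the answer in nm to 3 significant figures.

321 nm

The Paschen series terminates on n_f = 3; the second line has n_i = 3+2 = 5.
ΔE = 54.40 × (1/3² − 1/5²) = 3.868 eV.
λ = 1240 / 3.868 = 321 nm.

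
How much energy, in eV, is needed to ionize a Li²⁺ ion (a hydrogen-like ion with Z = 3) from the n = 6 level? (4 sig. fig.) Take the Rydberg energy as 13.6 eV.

3.400 eV

E_n = −13.6 Z²/n² = −122.4/n² eV for Z = 3.
E_6 = −122.4/36 = −3.400 eV, so ionization (to E = 0) requires 3.400 eV.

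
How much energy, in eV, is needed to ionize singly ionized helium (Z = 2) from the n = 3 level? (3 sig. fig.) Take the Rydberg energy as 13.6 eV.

E_n = −13.6 Z²/n² = −54.40/n² eV for Z = 2.
E_3 = −54.40/9 = −6.04 eV, so ionization (to E = 0) requires 6.04 eV.

6.04 eV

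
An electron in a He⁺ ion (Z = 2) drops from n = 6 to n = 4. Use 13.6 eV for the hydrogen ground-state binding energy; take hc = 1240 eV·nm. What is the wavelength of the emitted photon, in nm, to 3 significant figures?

For Z = 2 the level energies scale as Z², so the effective Rydberg energy is 13.6 × 4 = 54.40 eV.
ΔE = 54.40 × (1/4² − 1/6²) = 54.40 × 0.03472 = 1.889 eV.
λ = hc/ΔE = 1240 / 1.889 = 656 nm.

656 nm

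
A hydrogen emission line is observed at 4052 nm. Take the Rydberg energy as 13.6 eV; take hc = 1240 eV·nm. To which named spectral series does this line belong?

Brackett

ΔE = 1240/4052 = 0.3060 eV.
This matches 13.6 × (1/4² − 1/5²), so n_f = 4: the Brackett series.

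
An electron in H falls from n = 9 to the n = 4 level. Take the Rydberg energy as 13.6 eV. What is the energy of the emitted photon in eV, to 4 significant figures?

0.6821 eV

E_9 = −13.60/81 = −0.1679 eV and E_4 = −13.60/16 = −0.8500 eV.
The photon energy is |E_9 − E_4| = 0.6821 eV.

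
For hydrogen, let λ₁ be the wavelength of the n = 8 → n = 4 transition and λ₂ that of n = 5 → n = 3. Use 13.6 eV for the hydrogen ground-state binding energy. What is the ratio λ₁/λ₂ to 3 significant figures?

λ ∝ 1/ΔE ∝ 1/(1/n_f² − 1/n_i²), and the Z² and hc factors cancel in the ratio.
λ₁/λ₂ = (1/3² − 1/5²)/(1/4² − 1/8²) = 0.07111/0.04688 = 1.52.

1.52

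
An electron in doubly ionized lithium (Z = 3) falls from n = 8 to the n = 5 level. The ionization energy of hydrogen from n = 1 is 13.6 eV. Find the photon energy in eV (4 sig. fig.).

2.984 eV

The Bohr energies scale as Z², so for Z = 3: E_n = −122.4/n² eV.
E_8 = −122.4/64 = −1.913 eV and E_5 = −122.4/25 = −4.896 eV.
The photon energy is |E_8 − E_5| = 2.984 eV.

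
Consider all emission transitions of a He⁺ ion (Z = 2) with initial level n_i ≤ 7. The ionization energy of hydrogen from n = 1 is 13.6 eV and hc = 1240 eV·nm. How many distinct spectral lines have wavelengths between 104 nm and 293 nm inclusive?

Enumerate all n_i → n_f pairs with 1 ≤ n_f < n_i ≤ 7 and compute λ = 1240 / [13.6·4·(1/n_f² − 1/n_i²)].
Lines falling in [104, 293] nm: 5→2 (108.5 nm), 4→2 (121.6 nm), 3→2 (164.1 nm), 7→3 (251.3 nm), 6→3 (273.5 nm).

5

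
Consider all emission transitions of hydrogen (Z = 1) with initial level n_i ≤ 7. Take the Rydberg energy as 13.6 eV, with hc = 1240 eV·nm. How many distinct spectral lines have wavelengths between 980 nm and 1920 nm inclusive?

Enumerate all n_i → n_f pairs with 1 ≤ n_f < n_i ≤ 7 and compute λ = 1240 / [13.6·1·(1/n_f² − 1/n_i²)].
Lines falling in [980, 1920] nm: 7→3 (1005 nm), 6→3 (1094 nm), 5→3 (1282 nm), 4→3 (1876 nm).

4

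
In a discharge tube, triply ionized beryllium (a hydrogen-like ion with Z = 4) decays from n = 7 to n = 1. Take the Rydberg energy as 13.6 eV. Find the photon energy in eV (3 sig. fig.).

The Bohr energies scale as Z², so for Z = 4: E_n = −217.6/n² eV.
E_7 = −217.6/49 = −4.441 eV and E_1 = −217.6/1 = −217.6 eV.
The photon energy is |E_7 − E_1| = 213 eV.

213 eV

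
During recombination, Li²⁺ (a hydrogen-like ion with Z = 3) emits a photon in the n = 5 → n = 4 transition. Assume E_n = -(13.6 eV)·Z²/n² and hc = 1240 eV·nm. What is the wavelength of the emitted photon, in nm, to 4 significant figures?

For Z = 3 the level energies scale as Z², so the effective Rydberg energy is 13.6 × 9 = 122.4 eV.
ΔE = 122.4 × (1/4² − 1/5²) = 122.4 × 0.02250 = 2.754 eV.
λ = hc/ΔE = 1240 / 2.754 = 450.3 nm.

450.3 nm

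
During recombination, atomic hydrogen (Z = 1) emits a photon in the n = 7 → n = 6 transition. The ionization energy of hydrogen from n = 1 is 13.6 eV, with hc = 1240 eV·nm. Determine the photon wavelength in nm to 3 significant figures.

12400 nm

ΔE = 13.60 × (1/6² − 1/7²) = 13.60 × 0.007370 = 0.1002 eV.
λ = hc/ΔE = 1240 / 0.1002 = 12400 nm.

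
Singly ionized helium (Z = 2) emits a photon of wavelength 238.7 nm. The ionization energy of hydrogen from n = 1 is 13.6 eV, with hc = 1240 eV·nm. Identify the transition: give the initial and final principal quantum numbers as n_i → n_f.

n_i = 8, n_f = 3

The photon energy is ΔE = hc/λ = 1240 / 238.7 = 5.195 eV.
With Z = 2, ΔE = 54.40 × (1/n_f² − 1/n_i²), so 1/n_f² − 1/n_i² = 0.09549.
Trying n_f = 3 gives 1/n_i² = 0.01562, i.e. n_i ≈ 8; this pair matches.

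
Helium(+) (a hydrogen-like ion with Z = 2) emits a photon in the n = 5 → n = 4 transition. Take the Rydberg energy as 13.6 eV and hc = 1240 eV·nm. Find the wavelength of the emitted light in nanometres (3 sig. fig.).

For Z = 2 the level energies scale as Z², so the effective Rydberg energy is 13.6 × 4 = 54.40 eV.
ΔE = 54.40 × (1/4² − 1/5²) = 54.40 × 0.02250 = 1.224 eV.
λ = hc/ΔE = 1240 / 1.224 = 1010 nm.

1010 nm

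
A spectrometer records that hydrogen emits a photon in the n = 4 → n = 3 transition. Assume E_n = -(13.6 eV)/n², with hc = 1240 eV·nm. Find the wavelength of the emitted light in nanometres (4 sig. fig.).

ΔE = 13.60 × (1/3² − 1/4²) = 13.60 × 0.04861 = 0.6611 eV.
λ = hc/ΔE = 1240 / 0.6611 = 1876 nm.

1876 nm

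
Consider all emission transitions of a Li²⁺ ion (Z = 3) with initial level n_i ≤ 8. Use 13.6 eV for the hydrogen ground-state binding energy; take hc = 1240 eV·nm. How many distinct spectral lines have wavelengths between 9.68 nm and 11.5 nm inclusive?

6

Enumerate all n_i → n_f pairs with 1 ≤ n_f < n_i ≤ 8 and compute λ = 1240 / [13.6·9·(1/n_f² − 1/n_i²)].
Lines falling in [9.68, 11.5] nm: 8→1 (10.29 nm), 7→1 (10.34 nm), 6→1 (10.42 nm), 5→1 (10.55 nm), 4→1 (10.81 nm), 3→1 (11.40 nm).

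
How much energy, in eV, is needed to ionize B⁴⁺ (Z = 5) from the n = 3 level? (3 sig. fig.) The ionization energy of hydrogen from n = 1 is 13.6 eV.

E_n = −13.6 Z²/n² = −340.0/n² eV for Z = 5.
E_3 = −340.0/9 = −37.8 eV, so ionization (to E = 0) requires 37.8 eV.

37.8 eV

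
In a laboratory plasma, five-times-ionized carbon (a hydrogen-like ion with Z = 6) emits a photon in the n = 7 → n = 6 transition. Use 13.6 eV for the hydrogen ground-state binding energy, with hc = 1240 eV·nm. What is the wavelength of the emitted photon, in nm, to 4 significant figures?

For Z = 6 the level energies scale as Z², so the effective Rydberg energy is 13.6 × 36 = 489.6 eV.
ΔE = 489.6 × (1/6² − 1/7²) = 489.6 × 0.007370 = 3.608 eV.
λ = hc/ΔE = 1240 / 3.608 = 343.7 nm.

343.7 nm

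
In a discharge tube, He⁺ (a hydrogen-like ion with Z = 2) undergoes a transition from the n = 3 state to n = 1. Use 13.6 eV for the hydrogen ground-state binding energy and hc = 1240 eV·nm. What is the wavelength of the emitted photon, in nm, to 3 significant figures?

25.6 nm

For Z = 2 the level energies scale as Z², so the effective Rydberg energy is 13.6 × 4 = 54.40 eV.
ΔE = 54.40 × (1/1² − 1/3²) = 54.40 × 0.8889 = 48.36 eV.
λ = hc/ΔE = 1240 / 48.36 = 25.6 nm.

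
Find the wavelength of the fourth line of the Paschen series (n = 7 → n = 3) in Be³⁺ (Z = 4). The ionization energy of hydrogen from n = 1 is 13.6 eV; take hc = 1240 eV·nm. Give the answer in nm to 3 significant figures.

The Paschen series terminates on n_f = 3; the fourth line has n_i = 3+4 = 7.
ΔE = 217.6 × (1/3² − 1/7²) = 19.74 eV.
λ = 1240 / 19.74 = 62.8 nm.

62.8 nm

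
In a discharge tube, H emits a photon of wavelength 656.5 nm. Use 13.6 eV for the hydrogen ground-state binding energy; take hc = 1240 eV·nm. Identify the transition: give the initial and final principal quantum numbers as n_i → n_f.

The photon energy is ΔE = hc/λ = 1240 / 656.5 = 1.889 eV.
With Z = 1, ΔE = 13.60 × (1/n_f² − 1/n_i²), so 1/n_f² − 1/n_i² = 0.1389.
Trying n_f = 2 gives 1/n_i² = 0.1111, i.e. n_i ≈ 3; this pair matches.

n_i = 3, n_f = 2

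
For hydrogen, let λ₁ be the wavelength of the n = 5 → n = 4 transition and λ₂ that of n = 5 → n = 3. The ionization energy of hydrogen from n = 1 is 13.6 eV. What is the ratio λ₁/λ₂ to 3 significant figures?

3.16

λ ∝ 1/ΔE ∝ 1/(1/n_f² − 1/n_i²), and the Z² and hc factors cancel in the ratio.
λ₁/λ₂ = (1/3² − 1/5²)/(1/4² − 1/5²) = 0.07111/0.02250 = 3.16.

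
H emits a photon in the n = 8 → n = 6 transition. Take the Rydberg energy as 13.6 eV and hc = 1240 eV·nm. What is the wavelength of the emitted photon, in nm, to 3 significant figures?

ΔE = 13.60 × (1/6² − 1/8²) = 13.60 × 0.01215 = 0.1653 eV.
λ = hc/ΔE = 1240 / 0.1653 = 7500 nm.

7500 nm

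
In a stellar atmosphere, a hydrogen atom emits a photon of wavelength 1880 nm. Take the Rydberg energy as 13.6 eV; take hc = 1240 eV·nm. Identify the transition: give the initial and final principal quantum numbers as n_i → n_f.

The photon energy is ΔE = hc/λ = 1240 / 1880 = 0.6596 eV.
With Z = 1, ΔE = 13.60 × (1/n_f² − 1/n_i²), so 1/n_f² − 1/n_i² = 0.04850.
Trying n_f = 3 gives 1/n_i² = 0.06261, i.e. n_i ≈ 4; this pair matches.

n_i = 4, n_f = 3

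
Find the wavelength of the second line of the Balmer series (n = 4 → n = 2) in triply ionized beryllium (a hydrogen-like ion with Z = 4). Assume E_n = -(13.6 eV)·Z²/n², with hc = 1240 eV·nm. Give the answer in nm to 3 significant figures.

30.4 nm

The Balmer series terminates on n_f = 2; the second line has n_i = 2+2 = 4.
ΔE = 217.6 × (1/2² − 1/4²) = 40.80 eV.
λ = 1240 / 40.80 = 30.4 nm.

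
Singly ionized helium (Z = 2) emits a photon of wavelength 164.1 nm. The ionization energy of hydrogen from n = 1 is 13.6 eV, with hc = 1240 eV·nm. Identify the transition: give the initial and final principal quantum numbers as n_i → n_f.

The photon energy is ΔE = hc/λ = 1240 / 164.1 = 7.556 eV.
With Z = 2, ΔE = 54.40 × (1/n_f² − 1/n_i²), so 1/n_f² − 1/n_i² = 0.1389.
Trying n_f = 2 gives 1/n_i² = 0.1111, i.e. n_i ≈ 3; this pair matches.

n_i = 3, n_f = 2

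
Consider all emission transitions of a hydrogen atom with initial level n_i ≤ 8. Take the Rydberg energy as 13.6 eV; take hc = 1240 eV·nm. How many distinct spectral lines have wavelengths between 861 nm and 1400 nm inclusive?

Enumerate all n_i → n_f pairs with 1 ≤ n_f < n_i ≤ 8 and compute λ = 1240 / [13.6·1·(1/n_f² − 1/n_i²)].
Lines falling in [861, 1400] nm: 8→3 (954.9 nm), 7→3 (1005 nm), 6→3 (1094 nm), 5→3 (1282 nm).

4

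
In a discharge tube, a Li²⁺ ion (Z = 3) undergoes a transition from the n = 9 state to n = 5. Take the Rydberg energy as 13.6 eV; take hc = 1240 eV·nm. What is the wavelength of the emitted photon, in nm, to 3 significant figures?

366 nm

For Z = 3 the level energies scale as Z², so the effective Rydberg energy is 13.6 × 9 = 122.4 eV.
ΔE = 122.4 × (1/5² − 1/9²) = 122.4 × 0.02765 = 3.385 eV.
λ = hc/ΔE = 1240 / 3.385 = 366 nm.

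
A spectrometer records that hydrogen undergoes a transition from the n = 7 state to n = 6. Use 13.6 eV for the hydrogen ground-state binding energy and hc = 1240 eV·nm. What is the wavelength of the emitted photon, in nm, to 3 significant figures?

ΔE = 13.60 × (1/6² − 1/7²) = 13.60 × 0.007370 = 0.1002 eV.
λ = hc/ΔE = 1240 / 0.1002 = 12400 nm.

12400 nm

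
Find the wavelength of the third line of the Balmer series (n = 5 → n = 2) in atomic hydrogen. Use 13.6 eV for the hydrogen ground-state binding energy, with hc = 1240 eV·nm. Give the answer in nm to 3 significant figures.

434 nm

The Balmer series terminates on n_f = 2; the third line has n_i = 2+3 = 5.
ΔE = 13.60 × (1/2² − 1/5²) = 2.856 eV.
λ = 1240 / 2.856 = 434 nm.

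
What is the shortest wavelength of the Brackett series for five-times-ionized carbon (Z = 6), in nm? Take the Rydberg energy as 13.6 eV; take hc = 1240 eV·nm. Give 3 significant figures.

40.5 nm

The Brackett series has lower level n_f = 4; the series limit corresponds to n_i → ∞.
ΔE_max = 13.6 × 36 / 4² = 30.60 eV.
λ_min = 1240 / 30.60 = 40.5 nm.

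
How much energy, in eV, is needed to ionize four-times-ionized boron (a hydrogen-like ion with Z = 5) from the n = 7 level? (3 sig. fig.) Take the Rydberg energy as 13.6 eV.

6.94 eV

E_n = −13.6 Z²/n² = −340.0/n² eV for Z = 5.
E_7 = −340.0/49 = −6.94 eV, so ionization (to E = 0) requires 6.94 eV.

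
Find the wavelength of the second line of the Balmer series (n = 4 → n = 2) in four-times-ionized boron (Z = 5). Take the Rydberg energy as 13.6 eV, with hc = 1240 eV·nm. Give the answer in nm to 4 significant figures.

19.45 nm

The Balmer series terminates on n_f = 2; the second line has n_i = 2+2 = 4.
ΔE = 340.0 × (1/2² − 1/4²) = 63.75 eV.
λ = 1240 / 63.75 = 19.45 nm.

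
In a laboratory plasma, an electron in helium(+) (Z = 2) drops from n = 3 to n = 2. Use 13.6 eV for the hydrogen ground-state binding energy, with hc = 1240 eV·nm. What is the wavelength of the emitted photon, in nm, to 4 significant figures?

For Z = 2 the level energies scale as Z², so the effective Rydberg energy is 13.6 × 4 = 54.40 eV.
ΔE = 54.40 × (1/2² − 1/3²) = 54.40 × 0.1389 = 7.556 eV.
λ = hc/ΔE = 1240 / 7.556 = 164.1 nm.

164.1 nm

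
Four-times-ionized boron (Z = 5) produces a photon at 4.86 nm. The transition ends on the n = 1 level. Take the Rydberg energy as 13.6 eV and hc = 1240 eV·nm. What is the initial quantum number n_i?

The photon energy is ΔE = hc/λ = 1240 / 4.86 = 255.1 eV.
With Z = 5, ΔE = 340.0 × (1/n_f² − 1/n_i²), so 1/n_f² − 1/n_i² = 0.7504.
With n_f = 1: 1/n_i² = 1/1 − 0.7504 = 0.2496, so n_i ≈ 2.00.

n_i = 2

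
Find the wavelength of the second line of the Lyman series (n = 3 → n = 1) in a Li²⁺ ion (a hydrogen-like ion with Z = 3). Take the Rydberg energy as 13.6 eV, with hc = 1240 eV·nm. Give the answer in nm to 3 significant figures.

The Lyman series terminates on n_f = 1; the second line has n_i = 1+2 = 3.
ΔE = 122.4 × (1/1² − 1/3²) = 108.8 eV.
λ = 1240 / 108.8 = 11.4 nm.

11.4 nm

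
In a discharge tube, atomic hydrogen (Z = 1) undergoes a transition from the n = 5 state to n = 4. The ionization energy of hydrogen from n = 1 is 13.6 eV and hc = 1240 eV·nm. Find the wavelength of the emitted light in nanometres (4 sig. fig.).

ΔE = 13.60 × (1/4² − 1/5²) = 13.60 × 0.02250 = 0.3060 eV.
λ = hc/ΔE = 1240 / 0.3060 = 4052 nm.

4052 nm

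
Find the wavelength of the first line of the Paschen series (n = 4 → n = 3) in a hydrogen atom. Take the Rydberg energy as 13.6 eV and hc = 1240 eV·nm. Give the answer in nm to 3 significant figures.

1880 nm

The Paschen series terminates on n_f = 3; the first line has n_i = 3+1 = 4.
ΔE = 13.60 × (1/3² − 1/4²) = 0.6611 eV.
λ = 1240 / 0.6611 = 1880 nm.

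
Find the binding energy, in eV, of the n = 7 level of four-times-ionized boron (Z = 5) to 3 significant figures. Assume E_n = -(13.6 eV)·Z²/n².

E_n = −13.6 Z²/n² = −340.0/n² eV for Z = 5.
E_7 = −340.0/49 = −6.94 eV, so ionization (to E = 0) requires 6.94 eV.

6.94 eV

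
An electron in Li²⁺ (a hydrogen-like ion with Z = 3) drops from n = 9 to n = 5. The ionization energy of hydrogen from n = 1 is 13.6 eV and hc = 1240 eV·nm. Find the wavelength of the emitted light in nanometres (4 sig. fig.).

For Z = 3 the level energies scale as Z², so the effective Rydberg energy is 13.6 × 9 = 122.4 eV.
ΔE = 122.4 × (1/5² − 1/9²) = 122.4 × 0.02765 = 3.385 eV.
λ = hc/ΔE = 1240 / 3.385 = 366.3 nm.

366.3 nm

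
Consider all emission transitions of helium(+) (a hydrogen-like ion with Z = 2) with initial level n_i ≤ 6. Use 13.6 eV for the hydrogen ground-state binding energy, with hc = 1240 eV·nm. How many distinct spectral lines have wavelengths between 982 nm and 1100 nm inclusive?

Enumerate all n_i → n_f pairs with 1 ≤ n_f < n_i ≤ 6 and compute λ = 1240 / [13.6·4·(1/n_f² − 1/n_i²)].
Lines falling in [982, 1100] nm: 5→4 (1013 nm).

1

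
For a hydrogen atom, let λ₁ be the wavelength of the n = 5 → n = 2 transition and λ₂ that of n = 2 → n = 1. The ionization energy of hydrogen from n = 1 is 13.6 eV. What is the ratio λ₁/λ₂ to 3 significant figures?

3.57

λ ∝ 1/ΔE ∝ 1/(1/n_f² − 1/n_i²), and the Z² and hc factors cancel in the ratio.
λ₁/λ₂ = (1/1² − 1/2²)/(1/2² − 1/5²) = 0.7500/0.2100 = 3.57.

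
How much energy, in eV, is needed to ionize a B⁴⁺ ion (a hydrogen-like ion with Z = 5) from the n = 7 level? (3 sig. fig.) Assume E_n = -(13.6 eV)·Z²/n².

6.94 eV

E_n = −13.6 Z²/n² = −340.0/n² eV for Z = 5.
E_7 = −340.0/49 = −6.94 eV, so ionization (to E = 0) requires 6.94 eV.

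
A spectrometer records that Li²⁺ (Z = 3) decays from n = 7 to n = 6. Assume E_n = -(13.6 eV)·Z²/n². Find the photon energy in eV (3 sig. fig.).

The Bohr energies scale as Z², so for Z = 3: E_n = −122.4/n² eV.
E_7 = −122.4/49 = −2.498 eV and E_6 = −122.4/36 = −3.400 eV.
The photon energy is |E_7 − E_6| = 0.902 eV.

0.902 eV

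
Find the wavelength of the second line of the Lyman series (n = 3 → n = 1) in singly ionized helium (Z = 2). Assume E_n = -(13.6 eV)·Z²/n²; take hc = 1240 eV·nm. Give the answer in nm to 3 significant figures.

The Lyman series terminates on n_f = 1; the second line has n_i = 1+2 = 3.
ΔE = 54.40 × (1/1² − 1/3²) = 48.36 eV.
λ = 1240 / 48.36 = 25.6 nm.

25.6 nm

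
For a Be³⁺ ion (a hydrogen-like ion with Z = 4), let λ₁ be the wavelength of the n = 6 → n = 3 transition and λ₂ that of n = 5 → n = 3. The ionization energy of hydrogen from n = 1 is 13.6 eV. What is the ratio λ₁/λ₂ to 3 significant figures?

λ ∝ 1/ΔE ∝ 1/(1/n_f² − 1/n_i²), and the Z² and hc factors cancel in the ratio.
λ₁/λ₂ = (1/3² − 1/5²)/(1/3² − 1/6²) = 0.07111/0.08333 = 0.853.

0.853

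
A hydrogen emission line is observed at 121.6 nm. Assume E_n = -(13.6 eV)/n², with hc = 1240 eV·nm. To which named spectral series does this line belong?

Lyman

ΔE = 1240/121.6 = 10.20 eV.
This matches 13.6 × (1/1² − 1/2²), so n_f = 1: the Lyman series.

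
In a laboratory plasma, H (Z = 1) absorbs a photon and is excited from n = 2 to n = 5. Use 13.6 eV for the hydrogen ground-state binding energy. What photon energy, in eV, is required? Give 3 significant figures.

2.86 eV

E_5 = −13.60/25 = −0.5440 eV and E_2 = −13.60/4 = −3.400 eV.
The photon energy is |E_5 − E_2| = 2.86 eV.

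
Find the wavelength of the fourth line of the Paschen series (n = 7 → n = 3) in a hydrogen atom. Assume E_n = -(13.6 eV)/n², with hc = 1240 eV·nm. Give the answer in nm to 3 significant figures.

The Paschen series terminates on n_f = 3; the fourth line has n_i = 3+4 = 7.
ΔE = 13.60 × (1/3² − 1/7²) = 1.234 eV.
λ = 1240 / 1.234 = 1010 nm.

1010 nm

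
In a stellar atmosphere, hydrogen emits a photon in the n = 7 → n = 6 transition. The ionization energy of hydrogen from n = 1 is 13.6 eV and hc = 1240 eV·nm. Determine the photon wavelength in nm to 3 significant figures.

12400 nm

ΔE = 13.60 × (1/6² − 1/7²) = 13.60 × 0.007370 = 0.1002 eV.
λ = hc/ΔE = 1240 / 0.1002 = 12400 nm.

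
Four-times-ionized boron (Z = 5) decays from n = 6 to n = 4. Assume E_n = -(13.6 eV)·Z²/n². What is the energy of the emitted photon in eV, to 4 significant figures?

11.81 eV

The Bohr energies scale as Z², so for Z = 5: E_n = −340.0/n² eV.
E_6 = −340.0/36 = −9.444 eV and E_4 = −340.0/16 = −21.25 eV.
The photon energy is |E_6 − E_4| = 11.81 eV.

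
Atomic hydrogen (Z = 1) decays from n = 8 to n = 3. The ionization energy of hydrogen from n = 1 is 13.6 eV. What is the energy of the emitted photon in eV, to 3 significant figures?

E_8 = −13.60/64 = −0.2125 eV and E_3 = −13.60/9 = −1.511 eV.
The photon energy is |E_8 − E_3| = 1.30 eV.

1.30 eV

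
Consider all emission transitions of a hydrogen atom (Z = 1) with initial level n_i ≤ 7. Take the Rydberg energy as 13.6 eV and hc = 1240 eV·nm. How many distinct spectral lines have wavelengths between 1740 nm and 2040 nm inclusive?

1

Enumerate all n_i → n_f pairs with 1 ≤ n_f < n_i ≤ 7 and compute λ = 1240 / [13.6·1·(1/n_f² − 1/n_i²)].
Lines falling in [1740, 2040] nm: 4→3 (1876 nm).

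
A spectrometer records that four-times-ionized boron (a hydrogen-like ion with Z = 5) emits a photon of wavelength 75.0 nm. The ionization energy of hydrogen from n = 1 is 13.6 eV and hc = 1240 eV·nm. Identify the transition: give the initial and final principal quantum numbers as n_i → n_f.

n_i = 4, n_f = 3

The photon energy is ΔE = hc/λ = 1240 / 75.0 = 16.53 eV.
With Z = 5, ΔE = 340.0 × (1/n_f² − 1/n_i²), so 1/n_f² − 1/n_i² = 0.04863.
Trying n_f = 3 gives 1/n_i² = 0.06248, i.e. n_i ≈ 4; this pair matches.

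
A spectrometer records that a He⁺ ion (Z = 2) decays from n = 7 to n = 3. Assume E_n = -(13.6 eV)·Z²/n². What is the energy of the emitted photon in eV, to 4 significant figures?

The Bohr energies scale as Z², so for Z = 2: E_n = −54.40/n² eV.
E_7 = −54.40/49 = −1.110 eV and E_3 = −54.40/9 = −6.044 eV.
The photon energy is |E_7 − E_3| = 4.934 eV.

4.934 eV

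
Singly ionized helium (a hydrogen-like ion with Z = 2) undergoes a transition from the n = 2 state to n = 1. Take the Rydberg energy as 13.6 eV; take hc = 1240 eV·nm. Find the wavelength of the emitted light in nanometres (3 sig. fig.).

30.4 nm

For Z = 2 the level energies scale as Z², so the effective Rydberg energy is 13.6 × 4 = 54.40 eV.
ΔE = 54.40 × (1/1² − 1/2²) = 54.40 × 0.7500 = 40.80 eV.
λ = hc/ΔE = 1240 / 40.80 = 30.4 nm.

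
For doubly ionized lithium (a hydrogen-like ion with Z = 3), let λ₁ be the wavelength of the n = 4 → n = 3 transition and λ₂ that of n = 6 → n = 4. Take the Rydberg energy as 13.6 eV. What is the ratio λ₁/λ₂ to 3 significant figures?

0.714

λ ∝ 1/ΔE ∝ 1/(1/n_f² − 1/n_i²), and the Z² and hc factors cancel in the ratio.
λ₁/λ₂ = (1/4² − 1/6²)/(1/3² − 1/4²) = 0.03472/0.04861 = 0.714.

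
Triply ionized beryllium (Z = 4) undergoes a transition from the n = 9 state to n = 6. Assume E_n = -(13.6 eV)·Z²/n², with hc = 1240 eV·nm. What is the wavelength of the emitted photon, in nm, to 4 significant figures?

369.3 nm

For Z = 4 the level energies scale as Z², so the effective Rydberg energy is 13.6 × 16 = 217.6 eV.
ΔE = 217.6 × (1/6² − 1/9²) = 217.6 × 0.01543 = 3.358 eV.
λ = hc/ΔE = 1240 / 3.358 = 369.3 nm.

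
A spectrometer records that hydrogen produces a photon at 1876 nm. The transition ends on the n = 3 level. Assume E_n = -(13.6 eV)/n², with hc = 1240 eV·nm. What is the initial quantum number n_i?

n_i = 4

The photon energy is ΔE = hc/λ = 1240 / 1876 = 0.6610 eV.
With Z = 1, ΔE = 13.60 × (1/n_f² − 1/n_i²), so 1/n_f² − 1/n_i² = 0.04860.
With n_f = 3: 1/n_i² = 1/9 − 0.04860 = 0.06251, so n_i ≈ 4.00.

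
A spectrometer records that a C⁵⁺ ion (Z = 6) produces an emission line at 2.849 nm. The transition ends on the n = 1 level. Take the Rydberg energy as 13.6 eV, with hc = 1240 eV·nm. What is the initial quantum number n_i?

n_i = 3

The photon energy is ΔE = hc/λ = 1240 / 2.849 = 435.2 eV.
With Z = 6, ΔE = 489.6 × (1/n_f² − 1/n_i²), so 1/n_f² − 1/n_i² = 0.8890.
With n_f = 1: 1/n_i² = 1/1 − 0.8890 = 0.1110, so n_i ≈ 3.00.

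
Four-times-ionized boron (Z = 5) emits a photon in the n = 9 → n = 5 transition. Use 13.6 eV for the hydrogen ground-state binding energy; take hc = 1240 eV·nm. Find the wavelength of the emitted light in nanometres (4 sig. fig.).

131.9 nm

For Z = 5 the level energies scale as Z², so the effective Rydberg energy is 13.6 × 25 = 340.0 eV.
ΔE = 340.0 × (1/5² − 1/9²) = 340.0 × 0.02765 = 9.402 eV.
λ = hc/ΔE = 1240 / 9.402 = 131.9 nm.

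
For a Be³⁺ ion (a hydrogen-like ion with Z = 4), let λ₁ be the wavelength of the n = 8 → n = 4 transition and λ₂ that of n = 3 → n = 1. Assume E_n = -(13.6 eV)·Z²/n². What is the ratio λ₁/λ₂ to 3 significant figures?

19.0

λ ∝ 1/ΔE ∝ 1/(1/n_f² − 1/n_i²), and the Z² and hc factors cancel in the ratio.
λ₁/λ₂ = (1/1² − 1/3²)/(1/4² − 1/8²) = 0.8889/0.04688 = 19.0.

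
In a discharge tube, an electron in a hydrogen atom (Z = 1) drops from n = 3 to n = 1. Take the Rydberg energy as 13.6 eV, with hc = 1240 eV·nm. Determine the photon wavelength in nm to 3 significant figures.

103 nm

ΔE = 13.60 × (1/1² − 1/3²) = 13.60 × 0.8889 = 12.09 eV.
λ = hc/ΔE = 1240 / 12.09 = 103 nm.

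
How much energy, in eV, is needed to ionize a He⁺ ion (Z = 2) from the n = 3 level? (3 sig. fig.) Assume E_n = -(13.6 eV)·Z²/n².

E_n = −13.6 Z²/n² = −54.40/n² eV for Z = 2.
E_3 = −54.40/9 = −6.04 eV, so ionization (to E = 0) requires 6.04 eV.

6.04 eV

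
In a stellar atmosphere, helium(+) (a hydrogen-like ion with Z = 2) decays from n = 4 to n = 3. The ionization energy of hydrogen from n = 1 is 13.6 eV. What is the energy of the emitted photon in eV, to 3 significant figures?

The Bohr energies scale as Z², so for Z = 2: E_n = −54.40/n² eV.
E_4 = −54.40/16 = −3.400 eV and E_3 = −54.40/9 = −6.044 eV.
The photon energy is |E_4 − E_3| = 2.64 eV.

2.64 eV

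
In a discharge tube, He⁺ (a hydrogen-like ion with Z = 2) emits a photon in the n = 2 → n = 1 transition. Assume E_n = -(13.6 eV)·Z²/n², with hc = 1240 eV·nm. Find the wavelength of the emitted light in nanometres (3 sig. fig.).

For Z = 2 the level energies scale as Z², so the effective Rydberg energy is 13.6 × 4 = 54.40 eV.
ΔE = 54.40 × (1/1² − 1/2²) = 54.40 × 0.7500 = 40.80 eV.
λ = hc/ΔE = 1240 / 40.80 = 30.4 nm.

30.4 nm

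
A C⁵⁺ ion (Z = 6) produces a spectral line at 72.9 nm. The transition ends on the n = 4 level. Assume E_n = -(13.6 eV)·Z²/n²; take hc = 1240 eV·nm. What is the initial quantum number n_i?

n_i = 6

The photon energy is ΔE = hc/λ = 1240 / 72.9 = 17.01 eV.
With Z = 6, ΔE = 489.6 × (1/n_f² − 1/n_i²), so 1/n_f² − 1/n_i² = 0.03474.
With n_f = 4: 1/n_i² = 1/16 − 0.03474 = 0.02776, so n_i ≈ 6.00.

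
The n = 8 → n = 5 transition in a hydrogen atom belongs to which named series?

Pfund

The series is set by the lower level: n_f = 5 is the Pfund series.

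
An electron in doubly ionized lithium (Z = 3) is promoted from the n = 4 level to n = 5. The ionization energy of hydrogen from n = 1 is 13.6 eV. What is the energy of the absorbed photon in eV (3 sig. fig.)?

The Bohr energies scale as Z², so for Z = 3: E_n = −122.4/n² eV.
E_5 = −122.4/25 = −4.896 eV and E_4 = −122.4/16 = −7.650 eV.
The photon energy is |E_5 − E_4| = 2.75 eV.

2.75 eV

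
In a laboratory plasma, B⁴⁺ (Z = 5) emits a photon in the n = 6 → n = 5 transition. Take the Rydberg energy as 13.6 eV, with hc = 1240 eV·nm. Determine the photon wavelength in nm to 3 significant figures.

298 nm

For Z = 5 the level energies scale as Z², so the effective Rydberg energy is 13.6 × 25 = 340.0 eV.
ΔE = 340.0 × (1/5² − 1/6²) = 340.0 × 0.01222 = 4.156 eV.
λ = hc/ΔE = 1240 / 4.156 = 298 nm.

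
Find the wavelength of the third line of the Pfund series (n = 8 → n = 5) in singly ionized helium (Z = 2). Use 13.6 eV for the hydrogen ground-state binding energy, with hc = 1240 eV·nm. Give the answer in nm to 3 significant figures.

935 nm

The Pfund series terminates on n_f = 5; the third line has n_i = 5+3 = 8.
ΔE = 54.40 × (1/5² − 1/8²) = 1.326 eV.
λ = 1240 / 1.326 = 935 nm.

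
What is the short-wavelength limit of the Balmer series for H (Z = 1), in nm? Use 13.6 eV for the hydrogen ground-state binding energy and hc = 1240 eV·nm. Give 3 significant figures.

365 nm

The Balmer series has lower level n_f = 2; the series limit corresponds to n_i → ∞.
ΔE_max = 13.6 × 1 / 2² = 3.400 eV.
λ_min = 1240 / 3.400 = 365 nm.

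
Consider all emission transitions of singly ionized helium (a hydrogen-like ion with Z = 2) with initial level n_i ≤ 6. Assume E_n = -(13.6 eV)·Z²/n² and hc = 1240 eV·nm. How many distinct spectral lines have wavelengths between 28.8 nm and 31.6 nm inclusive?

1

Enumerate all n_i → n_f pairs with 1 ≤ n_f < n_i ≤ 6 and compute λ = 1240 / [13.6·4·(1/n_f² − 1/n_i²)].
Lines falling in [28.8, 31.6] nm: 2→1 (30.39 nm).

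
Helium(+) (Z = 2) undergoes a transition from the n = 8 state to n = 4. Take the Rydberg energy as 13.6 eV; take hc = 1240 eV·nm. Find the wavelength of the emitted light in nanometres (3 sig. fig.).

For Z = 2 the level energies scale as Z², so the effective Rydberg energy is 13.6 × 4 = 54.40 eV.
ΔE = 54.40 × (1/4² − 1/8²) = 54.40 × 0.04688 = 2.550 eV.
λ = hc/ΔE = 1240 / 2.550 = 486 nm.

486 nm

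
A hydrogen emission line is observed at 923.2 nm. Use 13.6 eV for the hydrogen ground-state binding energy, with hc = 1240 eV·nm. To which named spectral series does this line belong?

Paschen

ΔE = 1240/923.2 = 1.343 eV.
This matches 13.6 × (1/3² − 1/9²), so n_f = 3: the Paschen series.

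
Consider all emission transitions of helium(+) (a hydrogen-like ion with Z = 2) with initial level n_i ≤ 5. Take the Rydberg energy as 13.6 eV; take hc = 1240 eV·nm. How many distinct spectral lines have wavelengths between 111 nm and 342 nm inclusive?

Enumerate all n_i → n_f pairs with 1 ≤ n_f < n_i ≤ 5 and compute λ = 1240 / [13.6·4·(1/n_f² − 1/n_i²)].
Lines falling in [111, 342] nm: 4→2 (121.6 nm), 3→2 (164.1 nm), 5→3 (320.5 nm).

3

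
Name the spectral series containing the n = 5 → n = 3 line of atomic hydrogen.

Paschen

The series is set by the lower level: n_f = 3 is the Paschen series.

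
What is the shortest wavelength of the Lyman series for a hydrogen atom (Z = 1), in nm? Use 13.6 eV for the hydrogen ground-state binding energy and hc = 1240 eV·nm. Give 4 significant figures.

The Lyman series has lower level n_f = 1; the series limit corresponds to n_i → ∞.
ΔE_max = 13.6 × 1 / 1² = 13.60 eV.
λ_min = 1240 / 13.60 = 91.18 nm.

91.18 nm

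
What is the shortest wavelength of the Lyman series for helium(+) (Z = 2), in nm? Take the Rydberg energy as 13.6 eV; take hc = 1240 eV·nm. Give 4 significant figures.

22.79 nm

The Lyman series has lower level n_f = 1; the series limit corresponds to n_i → ∞.
ΔE_max = 13.6 × 4 / 1² = 54.40 eV.
λ_min = 1240 / 54.40 = 22.79 nm.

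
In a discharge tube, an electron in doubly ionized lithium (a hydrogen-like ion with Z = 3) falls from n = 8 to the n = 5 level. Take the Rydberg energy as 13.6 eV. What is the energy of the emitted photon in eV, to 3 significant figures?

2.98 eV

The Bohr energies scale as Z², so for Z = 3: E_n = −122.4/n² eV.
E_8 = −122.4/64 = −1.913 eV and E_5 = −122.4/25 = −4.896 eV.
The photon energy is |E_8 − E_5| = 2.98 eV.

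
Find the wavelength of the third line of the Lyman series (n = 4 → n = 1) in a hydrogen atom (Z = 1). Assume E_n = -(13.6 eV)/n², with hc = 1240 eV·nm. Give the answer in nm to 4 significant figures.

97.25 nm

The Lyman series terminates on n_f = 1; the third line has n_i = 1+3 = 4.
ΔE = 13.60 × (1/1² − 1/4²) = 12.75 eV.
λ = 1240 / 12.75 = 97.25 nm.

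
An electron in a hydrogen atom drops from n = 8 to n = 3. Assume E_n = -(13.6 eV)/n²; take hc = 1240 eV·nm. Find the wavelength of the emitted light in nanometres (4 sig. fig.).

ΔE = 13.60 × (1/3² − 1/8²) = 13.60 × 0.09549 = 1.299 eV.
λ = hc/ΔE = 1240 / 1.299 = 954.9 nm.

954.9 nm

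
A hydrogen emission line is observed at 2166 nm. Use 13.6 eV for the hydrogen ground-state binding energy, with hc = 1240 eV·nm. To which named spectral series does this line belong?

Brackett

ΔE = 1240/2166 = 0.5725 eV.
This matches 13.6 × (1/4² − 1/7²), so n_f = 4: the Brackett series.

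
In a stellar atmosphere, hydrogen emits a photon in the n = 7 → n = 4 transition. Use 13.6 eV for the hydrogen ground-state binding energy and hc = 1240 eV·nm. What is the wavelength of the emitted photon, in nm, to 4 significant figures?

ΔE = 13.60 × (1/4² − 1/7²) = 13.60 × 0.04209 = 0.5724 eV.
λ = hc/ΔE = 1240 / 0.5724 = 2166 nm.

2166 nm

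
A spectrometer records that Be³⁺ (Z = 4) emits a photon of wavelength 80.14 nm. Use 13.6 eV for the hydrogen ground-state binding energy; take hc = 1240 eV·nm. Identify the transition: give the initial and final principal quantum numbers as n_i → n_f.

n_i = 5, n_f = 3

The photon energy is ΔE = hc/λ = 1240 / 80.14 = 15.47 eV.
With Z = 4, ΔE = 217.6 × (1/n_f² − 1/n_i²), so 1/n_f² − 1/n_i² = 0.07111.
Trying n_f = 3 gives 1/n_i² = 0.04000, i.e. n_i ≈ 5; this pair matches.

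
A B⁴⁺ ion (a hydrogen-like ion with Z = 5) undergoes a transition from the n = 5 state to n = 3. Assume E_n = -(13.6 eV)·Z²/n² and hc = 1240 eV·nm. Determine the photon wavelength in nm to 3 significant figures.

For Z = 5 the level energies scale as Z², so the effective Rydberg energy is 13.6 × 25 = 340.0 eV.
ΔE = 340.0 × (1/3² − 1/5²) = 340.0 × 0.07111 = 24.18 eV.
λ = hc/ΔE = 1240 / 24.18 = 51.3 nm.

51.3 nm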